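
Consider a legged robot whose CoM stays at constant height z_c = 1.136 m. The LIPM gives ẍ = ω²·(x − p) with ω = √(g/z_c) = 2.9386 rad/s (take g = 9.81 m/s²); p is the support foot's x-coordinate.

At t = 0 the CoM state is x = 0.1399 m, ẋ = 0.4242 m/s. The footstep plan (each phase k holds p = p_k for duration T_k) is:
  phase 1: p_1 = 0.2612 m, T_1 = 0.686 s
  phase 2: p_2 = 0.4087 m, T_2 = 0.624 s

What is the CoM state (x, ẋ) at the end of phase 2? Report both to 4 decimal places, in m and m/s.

phase 1: p=0.2612, T=0.686, ωT=2.015880, cosh=3.820266, sinh=3.687062; start (x,ẋ)=(0.139900, 0.424200) → end (x,ẋ)=(0.330046, 0.306295)
phase 2: p=0.4087, T=0.624, ωT=1.833686, cosh=3.208366, sinh=3.048543; start (x,ẋ)=(0.330046, 0.306295) → end (x,ẋ)=(0.474103, 0.278087)

x = 0.4741, ẋ = 0.2781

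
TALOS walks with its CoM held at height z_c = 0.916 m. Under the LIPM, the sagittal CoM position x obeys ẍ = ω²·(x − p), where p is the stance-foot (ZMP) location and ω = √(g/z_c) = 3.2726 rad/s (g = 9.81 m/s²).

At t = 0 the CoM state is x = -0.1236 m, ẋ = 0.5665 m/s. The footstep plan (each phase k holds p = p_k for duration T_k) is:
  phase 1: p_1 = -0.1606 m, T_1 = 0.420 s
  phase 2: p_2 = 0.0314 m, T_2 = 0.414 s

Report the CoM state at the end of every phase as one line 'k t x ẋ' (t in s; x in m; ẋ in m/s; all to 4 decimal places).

phase 1: p=-0.1606, T=0.420, ωT=1.374492, cosh=2.103018, sinh=1.850050; start (x,ẋ)=(-0.123600, 0.566500) → end (x,ẋ)=(0.237463, 1.415375)
phase 2: p=0.0314, T=0.414, ωT=1.354856, cosh=2.067094, sinh=1.809110; start (x,ẋ)=(0.237463, 1.415375) → end (x,ẋ)=(1.239778, 4.145707)

1 0.4200 0.2375 1.4154
2 0.8340 1.2398 4.1457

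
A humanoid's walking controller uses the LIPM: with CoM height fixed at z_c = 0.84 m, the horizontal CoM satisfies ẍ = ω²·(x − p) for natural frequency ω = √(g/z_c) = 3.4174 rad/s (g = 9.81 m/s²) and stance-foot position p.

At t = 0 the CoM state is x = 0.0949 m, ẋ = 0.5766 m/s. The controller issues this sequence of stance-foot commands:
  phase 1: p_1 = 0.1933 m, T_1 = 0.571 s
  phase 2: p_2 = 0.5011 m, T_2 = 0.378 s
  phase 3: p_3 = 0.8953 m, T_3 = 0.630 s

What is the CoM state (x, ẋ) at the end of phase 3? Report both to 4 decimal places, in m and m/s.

x = 2.1020, ẋ = 4.3179

phase 1: p=0.1933, T=0.571, ωT=1.951335, cosh=3.590082, sinh=3.447998; start (x,ẋ)=(0.094900, 0.576600) → end (x,ẋ)=(0.421799, 0.910576)
phase 2: p=0.5011, T=0.378, ωT=1.291777, cosh=1.957015, sinh=1.682233; start (x,ẋ)=(0.421799, 0.910576) → end (x,ẋ)=(0.794142, 1.326117)
phase 3: p=0.8953, T=0.630, ωT=2.152962, cosh=4.363232, sinh=4.247092; start (x,ẋ)=(0.794142, 1.326117) → end (x,ẋ)=(2.102000, 4.317941)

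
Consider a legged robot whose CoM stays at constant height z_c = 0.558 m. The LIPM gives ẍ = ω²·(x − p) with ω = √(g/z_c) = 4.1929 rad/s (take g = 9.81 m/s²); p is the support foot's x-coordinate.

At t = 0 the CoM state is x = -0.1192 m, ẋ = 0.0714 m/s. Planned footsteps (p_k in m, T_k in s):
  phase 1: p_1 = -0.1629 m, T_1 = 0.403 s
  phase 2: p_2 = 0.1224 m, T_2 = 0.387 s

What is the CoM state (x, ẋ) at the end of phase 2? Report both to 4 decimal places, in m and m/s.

phase 1: p=-0.1629, T=0.403, ωT=1.689739, cosh=2.801316, sinh=2.616749; start (x,ẋ)=(-0.119200, 0.071400) → end (x,ẋ)=(0.004078, 0.679480)
phase 2: p=0.1224, T=0.387, ωT=1.622652, cosh=2.631942, sinh=2.434568; start (x,ẋ)=(0.004078, 0.679480) → end (x,ẋ)=(0.205516, 0.580529)

x = 0.2055, ẋ = 0.5805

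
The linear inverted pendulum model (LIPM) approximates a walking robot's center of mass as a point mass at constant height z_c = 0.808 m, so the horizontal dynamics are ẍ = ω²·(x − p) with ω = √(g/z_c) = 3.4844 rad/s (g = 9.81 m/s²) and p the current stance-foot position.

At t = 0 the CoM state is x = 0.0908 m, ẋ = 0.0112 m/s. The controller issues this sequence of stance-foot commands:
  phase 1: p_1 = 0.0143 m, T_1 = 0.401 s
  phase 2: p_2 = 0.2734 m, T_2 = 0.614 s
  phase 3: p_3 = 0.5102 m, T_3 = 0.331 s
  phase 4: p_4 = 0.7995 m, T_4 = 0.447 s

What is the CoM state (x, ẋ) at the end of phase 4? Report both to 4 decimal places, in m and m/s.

phase 1: p=0.0143, T=0.401, ωT=1.397244, cosh=2.145659, sinh=1.898382; start (x,ẋ)=(0.090800, 0.011200) → end (x,ẋ)=(0.184545, 0.530058)
phase 2: p=0.2734, T=0.614, ωT=2.139422, cosh=4.306123, sinh=4.188400; start (x,ẋ)=(0.184545, 0.530058) → end (x,ẋ)=(0.527931, 0.985737)
phase 3: p=0.5102, T=0.331, ωT=1.153336, cosh=1.742165, sinh=1.426583; start (x,ẋ)=(0.527931, 0.985737) → end (x,ẋ)=(0.944671, 1.805455)
phase 4: p=0.7995, T=0.447, ωT=1.557527, cosh=2.478861, sinh=2.268205; start (x,ẋ)=(0.944671, 1.805455) → end (x,ẋ)=(2.334638, 5.622810)

x = 2.3346, ẋ = 5.6228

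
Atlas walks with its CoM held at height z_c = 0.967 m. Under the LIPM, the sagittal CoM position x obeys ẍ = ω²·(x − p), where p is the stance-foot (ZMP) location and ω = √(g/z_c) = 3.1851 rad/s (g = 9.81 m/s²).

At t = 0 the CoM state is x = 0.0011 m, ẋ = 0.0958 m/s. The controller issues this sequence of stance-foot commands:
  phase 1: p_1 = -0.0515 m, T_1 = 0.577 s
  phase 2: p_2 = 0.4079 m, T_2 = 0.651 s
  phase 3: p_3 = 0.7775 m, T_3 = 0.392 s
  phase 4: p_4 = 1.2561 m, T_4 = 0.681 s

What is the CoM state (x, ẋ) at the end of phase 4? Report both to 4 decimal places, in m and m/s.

phase 1: p=-0.0515, T=0.577, ωT=1.837803, cosh=3.220942, sinh=3.061776; start (x,ẋ)=(0.001100, 0.095800) → end (x,ẋ)=(0.210012, 0.821525)
phase 2: p=0.4079, T=0.651, ωT=2.073500, cosh=4.039177, sinh=3.913432; start (x,ẋ)=(0.210012, 0.821525) → end (x,ẋ)=(0.617978, 0.851678)
phase 3: p=0.7775, T=0.392, ωT=1.248559, cosh=1.886118, sinh=1.599200; start (x,ẋ)=(0.617978, 0.851678) → end (x,ẋ)=(0.904240, 0.793822)
phase 4: p=1.2561, T=0.681, ωT=2.169053, cosh=4.432140, sinh=4.317854; start (x,ẋ)=(0.904240, 0.793822) → end (x,ẋ)=(0.772746, -1.320728)

x = 0.7727, ẋ = -1.3207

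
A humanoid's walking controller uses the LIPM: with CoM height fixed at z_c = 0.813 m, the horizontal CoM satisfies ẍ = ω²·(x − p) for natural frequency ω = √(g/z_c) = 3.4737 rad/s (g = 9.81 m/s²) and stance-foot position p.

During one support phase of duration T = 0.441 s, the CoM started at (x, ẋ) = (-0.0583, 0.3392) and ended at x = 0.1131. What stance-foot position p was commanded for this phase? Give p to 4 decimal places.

ωT = 3.4737·0.441 = 1.531902; cosh(ωT) = 2.421546, sinh(ωT) = 2.205422
x(T) = p + (x₀−p)·cosh(ωT) + (ẋ₀/ω)·sinh(ωT) ⇒ p·(1 − cosh) = x(T) − x₀·cosh − (ẋ₀/ω)·sinh
numerator   = 0.1131 − (-0.0583)·2.421546 − (0.3392/3.4737)·2.205422 = 0.038921
denominator = 1 − 2.421546 = -1.421546
p = 0.038921 / -1.421546 = -0.0274

p = -0.0274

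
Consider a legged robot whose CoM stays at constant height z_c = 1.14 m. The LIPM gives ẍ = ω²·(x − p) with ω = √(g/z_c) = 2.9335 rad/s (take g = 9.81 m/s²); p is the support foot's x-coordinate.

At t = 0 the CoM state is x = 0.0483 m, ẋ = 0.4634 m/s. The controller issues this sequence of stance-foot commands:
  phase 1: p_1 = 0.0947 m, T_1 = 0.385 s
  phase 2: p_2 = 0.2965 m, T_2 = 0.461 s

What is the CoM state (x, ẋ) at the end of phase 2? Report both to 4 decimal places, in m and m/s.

phase 1: p=0.0947, T=0.385, ωT=1.129398, cosh=1.708510, sinh=1.385282; start (x,ẋ)=(0.048300, 0.463400) → end (x,ẋ)=(0.234256, 0.603167)
phase 2: p=0.2965, T=0.461, ωT=1.352344, cosh=2.062555, sinh=1.803921; start (x,ẋ)=(0.234256, 0.603167) → end (x,ẋ)=(0.539028, 0.914680)

x = 0.5390, ẋ = 0.9147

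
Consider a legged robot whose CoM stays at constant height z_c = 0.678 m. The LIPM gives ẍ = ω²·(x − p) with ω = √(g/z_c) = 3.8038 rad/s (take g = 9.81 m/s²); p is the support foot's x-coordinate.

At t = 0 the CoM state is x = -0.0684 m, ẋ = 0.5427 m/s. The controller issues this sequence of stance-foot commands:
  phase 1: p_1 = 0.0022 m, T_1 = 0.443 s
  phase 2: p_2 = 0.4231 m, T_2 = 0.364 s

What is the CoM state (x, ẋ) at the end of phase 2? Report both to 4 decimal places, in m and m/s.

phase 1: p=0.0022, T=0.443, ωT=1.685083, cosh=2.789165, sinh=2.603736; start (x,ẋ)=(-0.068400, 0.542700) → end (x,ẋ)=(0.176768, 0.814451)
phase 2: p=0.4231, T=0.364, ωT=1.384583, cosh=2.121795, sinh=1.871367; start (x,ẋ)=(0.176768, 0.814451) → end (x,ẋ)=(0.301122, -0.025368)

x = 0.3011, ẋ = -0.0254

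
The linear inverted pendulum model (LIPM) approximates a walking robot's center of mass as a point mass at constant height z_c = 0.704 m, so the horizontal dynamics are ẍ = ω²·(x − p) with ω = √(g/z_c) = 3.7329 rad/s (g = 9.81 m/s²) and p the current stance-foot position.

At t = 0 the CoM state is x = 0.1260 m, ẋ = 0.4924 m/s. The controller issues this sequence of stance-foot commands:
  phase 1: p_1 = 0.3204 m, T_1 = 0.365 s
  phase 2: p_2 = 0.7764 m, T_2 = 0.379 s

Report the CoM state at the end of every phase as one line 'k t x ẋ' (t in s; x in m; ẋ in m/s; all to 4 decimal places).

1 0.3650 0.1566 -0.2997
2 0.7440 -0.7298 -5.1330

phase 1: p=0.3204, T=0.365, ωT=1.362508, cosh=2.080998, sinh=1.824981; start (x,ẋ)=(0.126000, 0.492400) → end (x,ẋ)=(0.156584, -0.299661)
phase 2: p=0.7764, T=0.379, ωT=1.414769, cosh=2.179259, sinh=1.936277; start (x,ẋ)=(0.156584, -0.299661) → end (x,ẋ)=(-0.729776, -5.133026)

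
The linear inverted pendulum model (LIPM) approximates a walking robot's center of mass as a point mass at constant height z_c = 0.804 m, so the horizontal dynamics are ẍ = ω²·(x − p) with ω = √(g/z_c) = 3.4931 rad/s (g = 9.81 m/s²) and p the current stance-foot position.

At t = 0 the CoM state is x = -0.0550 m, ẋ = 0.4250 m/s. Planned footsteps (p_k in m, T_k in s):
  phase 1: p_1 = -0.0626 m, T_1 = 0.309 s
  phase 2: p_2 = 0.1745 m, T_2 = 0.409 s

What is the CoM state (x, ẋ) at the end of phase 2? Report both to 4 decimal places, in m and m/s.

x = 0.4405, ẋ = 1.1600

phase 1: p=-0.0626, T=0.309, ωT=1.079368, cosh=1.641315, sinh=1.301504; start (x,ẋ)=(-0.055000, 0.425000) → end (x,ẋ)=(0.108226, 0.732110)
phase 2: p=0.1745, T=0.409, ωT=1.428678, cosh=2.206402, sinh=1.966776; start (x,ẋ)=(0.108226, 0.732110) → end (x,ẋ)=(0.440485, 1.160018)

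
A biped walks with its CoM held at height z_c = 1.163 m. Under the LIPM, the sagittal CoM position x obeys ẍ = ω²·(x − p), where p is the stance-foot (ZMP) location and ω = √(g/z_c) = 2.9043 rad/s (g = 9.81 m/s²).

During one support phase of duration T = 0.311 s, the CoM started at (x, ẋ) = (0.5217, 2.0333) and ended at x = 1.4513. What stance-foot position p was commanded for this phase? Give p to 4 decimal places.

p = 0.0458

ωT = 2.9043·0.311 = 0.903237; cosh(ωT) = 1.436417, sinh(ωT) = 1.031161
x(T) = p + (x₀−p)·cosh(ωT) + (ẋ₀/ω)·sinh(ωT) ⇒ p·(1 − cosh) = x(T) − x₀·cosh − (ẋ₀/ω)·sinh
numerator   = 1.4513 − (0.5217)·1.436417 − (2.0333/2.9043)·1.031161 = -0.019995
denominator = 1 − 1.436417 = -0.436417
p = -0.019995 / -0.436417 = 0.0458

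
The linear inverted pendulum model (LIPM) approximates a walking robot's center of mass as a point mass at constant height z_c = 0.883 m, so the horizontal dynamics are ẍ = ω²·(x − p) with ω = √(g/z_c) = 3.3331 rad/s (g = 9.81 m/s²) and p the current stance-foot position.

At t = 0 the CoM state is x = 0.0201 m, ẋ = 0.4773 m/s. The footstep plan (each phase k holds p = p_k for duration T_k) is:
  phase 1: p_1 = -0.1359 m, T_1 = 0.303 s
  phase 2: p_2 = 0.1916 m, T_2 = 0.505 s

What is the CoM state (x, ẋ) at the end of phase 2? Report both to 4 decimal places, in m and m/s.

phase 1: p=-0.1359, T=0.303, ωT=1.009929, cosh=1.554826, sinh=1.190581; start (x,ẋ)=(0.020100, 0.477300) → end (x,ẋ)=(0.277144, 1.361177)
phase 2: p=0.1916, T=0.505, ωT=1.683215, cosh=2.784306, sinh=2.598531; start (x,ẋ)=(0.277144, 1.361177) → end (x,ẋ)=(1.490973, 4.530845)

x = 1.4910, ẋ = 4.5308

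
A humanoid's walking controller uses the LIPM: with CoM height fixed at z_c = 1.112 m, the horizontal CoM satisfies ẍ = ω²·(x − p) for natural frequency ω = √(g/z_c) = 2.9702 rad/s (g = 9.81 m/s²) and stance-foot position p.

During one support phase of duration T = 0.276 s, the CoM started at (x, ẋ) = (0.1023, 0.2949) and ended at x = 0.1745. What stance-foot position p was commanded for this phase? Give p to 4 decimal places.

p = 0.1547

ωT = 2.9702·0.276 = 0.819775; cosh(ωT) = 1.355260, sinh(ωT) = 0.914729
x(T) = p + (x₀−p)·cosh(ωT) + (ẋ₀/ω)·sinh(ωT) ⇒ p·(1 − cosh) = x(T) − x₀·cosh − (ẋ₀/ω)·sinh
numerator   = 0.1745 − (0.1023)·1.355260 − (0.2949/2.9702)·0.914729 = -0.054963
denominator = 1 − 1.355260 = -0.355260
p = -0.054963 / -0.355260 = 0.1547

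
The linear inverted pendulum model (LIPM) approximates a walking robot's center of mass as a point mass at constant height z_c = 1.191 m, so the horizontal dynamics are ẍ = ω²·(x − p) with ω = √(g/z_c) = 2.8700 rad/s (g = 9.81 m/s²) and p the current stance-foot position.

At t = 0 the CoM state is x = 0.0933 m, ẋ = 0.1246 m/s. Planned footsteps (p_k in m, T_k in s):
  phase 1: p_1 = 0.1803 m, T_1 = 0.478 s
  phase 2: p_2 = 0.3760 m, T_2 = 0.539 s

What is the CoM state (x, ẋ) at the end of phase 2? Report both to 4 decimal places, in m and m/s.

x = -0.5115, ẋ = -2.4074

phase 1: p=0.1803, T=0.478, ωT=1.371860, cosh=2.098156, sinh=1.844521; start (x,ẋ)=(0.093300, 0.124600) → end (x,ẋ)=(0.077840, -0.199128)
phase 2: p=0.3760, T=0.539, ωT=1.546930, cosh=2.454964, sinh=2.242064; start (x,ẋ)=(0.077840, -0.199128) → end (x,ẋ)=(-0.511533, -2.407432)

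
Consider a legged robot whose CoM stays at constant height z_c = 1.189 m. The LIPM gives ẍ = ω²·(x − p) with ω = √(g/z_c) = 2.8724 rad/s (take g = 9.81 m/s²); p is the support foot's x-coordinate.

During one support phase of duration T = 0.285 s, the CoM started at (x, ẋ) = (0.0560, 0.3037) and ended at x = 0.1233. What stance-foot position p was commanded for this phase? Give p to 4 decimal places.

ωT = 2.8724·0.285 = 0.818634; cosh(ωT) = 1.354217, sinh(ωT) = 0.913183
x(T) = p + (x₀−p)·cosh(ωT) + (ẋ₀/ω)·sinh(ωT) ⇒ p·(1 − cosh) = x(T) − x₀·cosh − (ẋ₀/ω)·sinh
numerator   = 0.1233 − (0.0560)·1.354217 − (0.3037/2.8724)·0.913183 = -0.049087
denominator = 1 − 1.354217 = -0.354217
p = -0.049087 / -0.354217 = 0.1386

p = 0.1386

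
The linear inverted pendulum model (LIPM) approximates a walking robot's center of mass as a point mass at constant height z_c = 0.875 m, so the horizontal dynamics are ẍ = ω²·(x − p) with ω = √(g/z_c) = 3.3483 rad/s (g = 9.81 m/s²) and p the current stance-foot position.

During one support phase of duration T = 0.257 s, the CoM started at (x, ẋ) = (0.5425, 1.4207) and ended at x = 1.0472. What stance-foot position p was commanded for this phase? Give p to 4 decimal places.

ωT = 3.3483·0.257 = 0.860513; cosh(ωT) = 1.393659, sinh(ωT) = 0.970714
x(T) = p + (x₀−p)·cosh(ωT) + (ẋ₀/ω)·sinh(ωT) ⇒ p·(1 − cosh) = x(T) − x₀·cosh − (ẋ₀/ω)·sinh
numerator   = 1.0472 − (0.5425)·1.393659 − (1.4207/3.3483)·0.970714 = -0.120739
denominator = 1 − 1.393659 = -0.393659
p = -0.120739 / -0.393659 = 0.3067

p = 0.3067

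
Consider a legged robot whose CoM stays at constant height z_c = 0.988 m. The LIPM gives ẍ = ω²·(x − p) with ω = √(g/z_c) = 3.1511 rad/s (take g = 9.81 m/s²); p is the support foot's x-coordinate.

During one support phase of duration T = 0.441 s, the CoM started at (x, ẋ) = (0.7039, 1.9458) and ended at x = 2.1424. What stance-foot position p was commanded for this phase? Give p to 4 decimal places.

p = 0.4597

ωT = 3.1511·0.441 = 1.389635; cosh(ωT) = 2.131276, sinh(ωT) = 1.882110
x(T) = p + (x₀−p)·cosh(ωT) + (ẋ₀/ω)·sinh(ωT) ⇒ p·(1 − cosh) = x(T) − x₀·cosh − (ẋ₀/ω)·sinh
numerator   = 2.1424 − (0.7039)·2.131276 − (1.9458/3.1511)·1.882110 = -0.520005
denominator = 1 − 2.131276 = -1.131276
p = -0.520005 / -1.131276 = 0.4597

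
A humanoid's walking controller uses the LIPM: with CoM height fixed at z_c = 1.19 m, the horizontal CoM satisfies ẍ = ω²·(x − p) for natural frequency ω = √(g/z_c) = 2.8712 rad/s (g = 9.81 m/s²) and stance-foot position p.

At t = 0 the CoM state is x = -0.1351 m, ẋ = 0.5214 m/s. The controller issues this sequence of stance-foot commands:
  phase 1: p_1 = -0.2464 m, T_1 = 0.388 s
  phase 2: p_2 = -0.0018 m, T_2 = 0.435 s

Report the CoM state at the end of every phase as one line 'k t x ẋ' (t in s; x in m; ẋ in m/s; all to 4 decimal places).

phase 1: p=-0.2464, T=0.388, ωT=1.114026, cosh=1.687417, sinh=1.359182; start (x,ẋ)=(-0.135100, 0.521400) → end (x,ẋ)=(0.188232, 1.314165)
phase 2: p=-0.0018, T=0.435, ωT=1.248972, cosh=1.886778, sinh=1.599979; start (x,ẋ)=(0.188232, 1.314165) → end (x,ẋ)=(1.089068, 3.352519)

1 0.3880 0.1882 1.3142
2 0.8230 1.0891 3.3525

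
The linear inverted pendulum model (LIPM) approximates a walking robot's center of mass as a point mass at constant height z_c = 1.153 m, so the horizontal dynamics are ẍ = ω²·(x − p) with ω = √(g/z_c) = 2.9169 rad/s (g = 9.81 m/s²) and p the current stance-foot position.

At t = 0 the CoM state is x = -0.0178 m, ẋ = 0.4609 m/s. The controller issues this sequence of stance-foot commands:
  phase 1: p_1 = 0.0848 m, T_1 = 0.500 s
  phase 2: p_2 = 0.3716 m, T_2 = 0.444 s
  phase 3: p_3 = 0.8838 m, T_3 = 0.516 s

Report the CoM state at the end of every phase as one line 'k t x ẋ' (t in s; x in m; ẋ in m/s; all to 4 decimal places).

1 0.5000 0.1736 0.4358
2 0.9440 0.2353 -0.1199
3 1.4600 -0.7368 -4.3337

phase 1: p=0.0848, T=0.500, ωT=1.458450, cosh=2.265943, sinh=2.033347; start (x,ẋ)=(-0.017800, 0.460900) → end (x,ẋ)=(0.173604, 0.435846)
phase 2: p=0.3716, T=0.444, ωT=1.295104, cosh=1.962622, sinh=1.688752; start (x,ẋ)=(0.173604, 0.435846) → end (x,ẋ)=(0.235343, -0.119914)
phase 3: p=0.8838, T=0.516, ωT=1.505120, cosh=2.363343, sinh=2.141353; start (x,ẋ)=(0.235343, -0.119914) → end (x,ẋ)=(-0.736757, -4.333732)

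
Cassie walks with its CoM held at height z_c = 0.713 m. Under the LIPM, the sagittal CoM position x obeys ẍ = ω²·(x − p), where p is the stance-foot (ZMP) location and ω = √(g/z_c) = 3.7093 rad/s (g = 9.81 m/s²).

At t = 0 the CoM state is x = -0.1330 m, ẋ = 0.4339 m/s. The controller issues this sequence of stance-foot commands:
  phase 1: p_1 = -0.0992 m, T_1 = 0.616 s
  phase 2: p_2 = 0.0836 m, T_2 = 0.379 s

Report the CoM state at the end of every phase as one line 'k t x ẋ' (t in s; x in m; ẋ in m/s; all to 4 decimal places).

phase 1: p=-0.0992, T=0.616, ωT=2.284929, cosh=4.963384, sinh=4.861603; start (x,ẋ)=(-0.133000, 0.433900) → end (x,ẋ)=(0.301730, 1.544092)
phase 2: p=0.0836, T=0.379, ωT=1.405825, cosh=2.162027, sinh=1.916862; start (x,ẋ)=(0.301730, 1.544092) → end (x,ẋ)=(1.353146, 4.889318)

1 0.6160 0.3017 1.5441
2 0.9950 1.3531 4.8893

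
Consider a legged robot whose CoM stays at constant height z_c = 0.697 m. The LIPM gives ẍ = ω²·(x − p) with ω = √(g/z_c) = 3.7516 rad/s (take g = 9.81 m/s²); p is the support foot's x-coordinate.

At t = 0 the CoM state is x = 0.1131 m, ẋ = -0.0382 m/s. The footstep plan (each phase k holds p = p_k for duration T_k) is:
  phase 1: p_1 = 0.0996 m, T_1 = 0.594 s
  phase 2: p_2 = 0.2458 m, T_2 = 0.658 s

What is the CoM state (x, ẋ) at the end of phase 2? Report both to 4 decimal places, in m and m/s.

phase 1: p=0.0996, T=0.594, ωT=2.228450, cosh=4.696581, sinh=4.588885; start (x,ẋ)=(0.113100, -0.038200) → end (x,ẋ)=(0.116278, 0.053002)
phase 2: p=0.2458, T=0.658, ωT=2.468553, cosh=5.945029, sinh=5.860321; start (x,ẋ)=(0.116278, 0.053002) → end (x,ẋ)=(-0.441416, -2.532510)

x = -0.4414, ẋ = -2.5325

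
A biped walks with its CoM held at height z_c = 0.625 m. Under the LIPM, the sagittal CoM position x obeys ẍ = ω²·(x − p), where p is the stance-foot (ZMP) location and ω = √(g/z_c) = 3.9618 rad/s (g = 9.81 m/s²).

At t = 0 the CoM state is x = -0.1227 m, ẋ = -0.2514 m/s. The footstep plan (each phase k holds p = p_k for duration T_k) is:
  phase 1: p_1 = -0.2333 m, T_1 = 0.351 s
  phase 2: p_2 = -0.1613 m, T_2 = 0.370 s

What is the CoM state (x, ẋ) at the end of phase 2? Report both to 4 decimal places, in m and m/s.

x = 0.0896, ẋ = 1.0203

phase 1: p=-0.2333, T=0.351, ωT=1.390592, cosh=2.133077, sinh=1.884149; start (x,ẋ)=(-0.122700, -0.251400) → end (x,ẋ)=(-0.116942, 0.289332)
phase 2: p=-0.1613, T=0.370, ωT=1.465866, cosh=2.281085, sinh=2.050207; start (x,ẋ)=(-0.116942, 0.289332) → end (x,ẋ)=(0.089611, 1.020287)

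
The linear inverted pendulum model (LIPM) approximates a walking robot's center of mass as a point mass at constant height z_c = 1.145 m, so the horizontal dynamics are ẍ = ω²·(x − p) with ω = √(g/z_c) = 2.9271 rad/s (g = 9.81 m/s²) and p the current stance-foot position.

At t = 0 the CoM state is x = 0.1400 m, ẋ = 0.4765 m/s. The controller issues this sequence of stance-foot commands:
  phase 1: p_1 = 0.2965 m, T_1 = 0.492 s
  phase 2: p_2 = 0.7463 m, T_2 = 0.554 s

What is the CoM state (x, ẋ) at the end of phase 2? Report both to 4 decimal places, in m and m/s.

phase 1: p=0.2965, T=0.492, ωT=1.440133, cosh=2.229077, sinh=1.992181; start (x,ẋ)=(0.140000, 0.476500) → end (x,ẋ)=(0.271955, 0.149555)
phase 2: p=0.7463, T=0.554, ωT=1.621613, cosh=2.629415, sinh=2.431835; start (x,ẋ)=(0.271955, 0.149555) → end (x,ẋ)=(-0.376700, -2.983254)

x = -0.3767, ẋ = -2.9833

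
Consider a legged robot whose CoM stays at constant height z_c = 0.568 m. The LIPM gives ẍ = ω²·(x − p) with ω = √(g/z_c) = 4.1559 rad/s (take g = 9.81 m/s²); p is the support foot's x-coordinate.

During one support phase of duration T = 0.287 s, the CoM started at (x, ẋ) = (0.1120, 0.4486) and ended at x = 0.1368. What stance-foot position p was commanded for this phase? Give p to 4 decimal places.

ωT = 4.1559·0.287 = 1.192743; cosh(ωT) = 1.799749, sinh(ωT) = 1.496362
x(T) = p + (x₀−p)·cosh(ωT) + (ẋ₀/ω)·sinh(ωT) ⇒ p·(1 − cosh) = x(T) − x₀·cosh − (ẋ₀/ω)·sinh
numerator   = 0.1368 − (0.1120)·1.799749 − (0.4486/4.1559)·1.496362 = -0.226294
denominator = 1 − 1.799749 = -0.799749
p = -0.226294 / -0.799749 = 0.2830

p = 0.2830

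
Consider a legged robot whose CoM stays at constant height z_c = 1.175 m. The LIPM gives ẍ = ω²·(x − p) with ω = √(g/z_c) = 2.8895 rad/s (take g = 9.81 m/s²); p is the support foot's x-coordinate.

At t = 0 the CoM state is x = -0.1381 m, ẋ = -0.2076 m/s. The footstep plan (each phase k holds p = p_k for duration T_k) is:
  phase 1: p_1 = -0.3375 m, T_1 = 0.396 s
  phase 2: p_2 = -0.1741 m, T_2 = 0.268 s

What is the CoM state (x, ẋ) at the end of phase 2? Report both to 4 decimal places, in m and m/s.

x = 0.0653, ẋ = 0.7945

phase 1: p=-0.3375, T=0.396, ωT=1.144242, cosh=1.729263, sinh=1.410798; start (x,ẋ)=(-0.138100, -0.207600) → end (x,ẋ)=(-0.094046, 0.453859)
phase 2: p=-0.1741, T=0.268, ωT=0.774386, cosh=1.315123, sinh=0.854137; start (x,ẋ)=(-0.094046, 0.453859) → end (x,ẋ)=(0.065342, 0.794457)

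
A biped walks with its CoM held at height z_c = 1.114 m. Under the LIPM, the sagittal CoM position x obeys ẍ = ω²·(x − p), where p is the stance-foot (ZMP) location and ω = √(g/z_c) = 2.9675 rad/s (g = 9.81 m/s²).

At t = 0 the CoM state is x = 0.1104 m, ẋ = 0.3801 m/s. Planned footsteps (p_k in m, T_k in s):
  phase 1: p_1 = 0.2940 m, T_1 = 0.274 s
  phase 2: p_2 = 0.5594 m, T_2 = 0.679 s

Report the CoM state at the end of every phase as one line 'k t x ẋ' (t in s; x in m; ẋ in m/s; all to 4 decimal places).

1 0.2740 0.1623 0.0194
2 0.9530 -0.9322 -4.2666

phase 1: p=0.2940, T=0.274, ωT=0.813095, cosh=1.349180, sinh=0.905696; start (x,ẋ)=(0.110400, 0.380100) → end (x,ẋ)=(0.162299, 0.019370)
phase 2: p=0.5594, T=0.679, ωT=2.014933, cosh=3.816775, sinh=3.683446; start (x,ẋ)=(0.162299, 0.019370) → end (x,ẋ)=(-0.932202, -4.266631)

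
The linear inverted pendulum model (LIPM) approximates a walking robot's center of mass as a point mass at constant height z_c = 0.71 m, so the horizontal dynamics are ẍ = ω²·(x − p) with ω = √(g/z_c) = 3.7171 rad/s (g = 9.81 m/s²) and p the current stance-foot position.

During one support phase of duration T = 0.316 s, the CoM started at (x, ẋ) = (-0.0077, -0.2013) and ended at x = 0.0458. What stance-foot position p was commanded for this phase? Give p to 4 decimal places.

ωT = 3.7171·0.316 = 1.174604; cosh(ωT) = 1.772901, sinh(ωT) = 1.463959
x(T) = p + (x₀−p)·cosh(ωT) + (ẋ₀/ω)·sinh(ωT) ⇒ p·(1 − cosh) = x(T) − x₀·cosh − (ẋ₀/ω)·sinh
numerator   = 0.0458 − (-0.0077)·1.772901 − (-0.2013/3.7171)·1.463959 = 0.138732
denominator = 1 − 1.772901 = -0.772901
p = 0.138732 / -0.772901 = -0.1795

p = -0.1795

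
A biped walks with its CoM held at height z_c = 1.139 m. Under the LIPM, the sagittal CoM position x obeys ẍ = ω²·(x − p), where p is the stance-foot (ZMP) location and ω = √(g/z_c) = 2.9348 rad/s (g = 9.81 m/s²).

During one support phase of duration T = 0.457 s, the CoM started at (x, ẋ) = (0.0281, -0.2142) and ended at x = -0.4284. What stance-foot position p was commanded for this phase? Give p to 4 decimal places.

ωT = 2.9348·0.457 = 1.341204; cosh(ωT) = 2.042587, sinh(ωT) = 1.781056
x(T) = p + (x₀−p)·cosh(ωT) + (ẋ₀/ω)·sinh(ωT) ⇒ p·(1 − cosh) = x(T) − x₀·cosh − (ẋ₀/ω)·sinh
numerator   = -0.4284 − (0.0281)·2.042587 − (-0.2142/2.9348)·1.781056 = -0.355804
denominator = 1 − 2.042587 = -1.042587
p = -0.355804 / -1.042587 = 0.3413

p = 0.3413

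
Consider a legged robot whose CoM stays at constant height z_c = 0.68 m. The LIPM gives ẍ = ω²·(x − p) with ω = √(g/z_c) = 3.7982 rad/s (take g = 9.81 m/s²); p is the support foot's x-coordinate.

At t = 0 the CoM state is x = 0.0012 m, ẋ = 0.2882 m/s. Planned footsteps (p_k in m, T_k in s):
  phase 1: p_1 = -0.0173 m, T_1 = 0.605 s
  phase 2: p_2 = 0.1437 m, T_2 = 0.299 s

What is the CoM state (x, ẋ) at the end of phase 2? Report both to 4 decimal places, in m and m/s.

x = 1.3286, ẋ = 4.7038

phase 1: p=-0.0173, T=0.605, ωT=2.297911, cosh=5.026918, sinh=4.926450; start (x,ẋ)=(0.001200, 0.288200) → end (x,ẋ)=(0.449507, 1.794923)
phase 2: p=0.1437, T=0.299, ωT=1.135662, cosh=1.717221, sinh=1.396012; start (x,ẋ)=(0.449507, 1.794923) → end (x,ẋ)=(1.328555, 4.703773)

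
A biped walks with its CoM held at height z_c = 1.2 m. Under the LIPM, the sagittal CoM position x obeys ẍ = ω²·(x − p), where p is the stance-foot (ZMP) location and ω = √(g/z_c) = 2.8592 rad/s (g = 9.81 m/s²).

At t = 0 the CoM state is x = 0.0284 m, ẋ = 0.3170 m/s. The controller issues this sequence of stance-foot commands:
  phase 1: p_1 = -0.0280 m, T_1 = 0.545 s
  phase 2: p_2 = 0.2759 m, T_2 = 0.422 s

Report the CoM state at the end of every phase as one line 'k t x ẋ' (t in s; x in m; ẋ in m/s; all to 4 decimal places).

1 0.5450 0.3636 1.1524
2 0.9670 1.0487 2.4795

phase 1: p=-0.0280, T=0.545, ωT=1.558264, cosh=2.480534, sinh=2.270033; start (x,ẋ)=(0.028400, 0.317000) → end (x,ẋ)=(0.363581, 1.152392)
phase 2: p=0.2759, T=0.422, ωT=1.206582, cosh=1.820631, sinh=1.521413; start (x,ẋ)=(0.363581, 1.152392) → end (x,ẋ)=(1.048736, 2.479496)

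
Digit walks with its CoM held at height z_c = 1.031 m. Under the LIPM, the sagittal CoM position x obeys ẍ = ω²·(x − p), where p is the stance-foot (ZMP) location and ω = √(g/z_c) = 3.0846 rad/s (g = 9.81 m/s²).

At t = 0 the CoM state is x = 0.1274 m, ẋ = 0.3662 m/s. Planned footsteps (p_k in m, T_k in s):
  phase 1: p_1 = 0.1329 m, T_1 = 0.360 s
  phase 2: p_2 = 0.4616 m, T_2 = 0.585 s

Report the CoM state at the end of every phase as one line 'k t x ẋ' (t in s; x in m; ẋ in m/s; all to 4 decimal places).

phase 1: p=0.1329, T=0.360, ωT=1.110456, cosh=1.682576, sinh=1.353167; start (x,ẋ)=(0.127400, 0.366200) → end (x,ẋ)=(0.284292, 0.593202)
phase 2: p=0.4616, T=0.585, ωT=1.804491, cosh=3.120718, sinh=2.956160; start (x,ẋ)=(0.284292, 0.593202) → end (x,ẋ)=(0.476774, 0.234423)

1 0.3600 0.2843 0.5932
2 0.9450 0.4768 0.2344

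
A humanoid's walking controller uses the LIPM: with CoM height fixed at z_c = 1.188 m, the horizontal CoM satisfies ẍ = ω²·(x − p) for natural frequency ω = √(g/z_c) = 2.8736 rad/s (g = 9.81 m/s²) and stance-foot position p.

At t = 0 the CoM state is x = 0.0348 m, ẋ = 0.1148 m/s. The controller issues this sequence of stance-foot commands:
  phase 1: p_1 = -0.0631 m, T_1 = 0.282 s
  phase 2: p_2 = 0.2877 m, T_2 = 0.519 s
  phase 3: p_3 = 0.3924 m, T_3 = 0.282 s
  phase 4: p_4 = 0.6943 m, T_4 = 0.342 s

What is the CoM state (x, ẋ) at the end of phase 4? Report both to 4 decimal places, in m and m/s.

phase 1: p=-0.0631, T=0.282, ωT=0.810355, cosh=1.346703, sinh=0.902003; start (x,ẋ)=(0.034800, 0.114800) → end (x,ẋ)=(0.104777, 0.408358)
phase 2: p=0.2877, T=0.519, ωT=1.491398, cosh=2.334181, sinh=2.109123; start (x,ẋ)=(0.104777, 0.408358) → end (x,ẋ)=(0.160446, -0.155473)
phase 3: p=0.3924, T=0.282, ωT=0.810355, cosh=1.346703, sinh=0.902003; start (x,ẋ)=(0.160446, -0.155473) → end (x,ẋ)=(0.031225, -0.810600)
phase 4: p=0.6943, T=0.342, ωT=0.982771, cosh=1.523061, sinh=1.148789; start (x,ẋ)=(0.031225, -0.810600) → end (x,ẋ)=(-0.639661, -3.423512)

x = -0.6397, ẋ = -3.4235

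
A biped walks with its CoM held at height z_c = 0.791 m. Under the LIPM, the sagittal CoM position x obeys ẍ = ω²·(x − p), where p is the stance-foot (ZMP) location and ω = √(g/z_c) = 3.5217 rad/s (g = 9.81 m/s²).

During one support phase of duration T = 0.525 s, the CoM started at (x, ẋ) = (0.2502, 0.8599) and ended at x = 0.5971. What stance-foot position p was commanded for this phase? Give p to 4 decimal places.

ωT = 3.5217·0.525 = 1.848893; cosh(ωT) = 3.255096, sinh(ωT) = 3.097684
x(T) = p + (x₀−p)·cosh(ωT) + (ẋ₀/ω)·sinh(ωT) ⇒ p·(1 − cosh) = x(T) − x₀·cosh − (ẋ₀/ω)·sinh
numerator   = 0.5971 − (0.2502)·3.255096 − (0.8599/3.5217)·3.097684 = -0.973692
denominator = 1 − 3.255096 = -2.255096
p = -0.973692 / -2.255096 = 0.4318

p = 0.4318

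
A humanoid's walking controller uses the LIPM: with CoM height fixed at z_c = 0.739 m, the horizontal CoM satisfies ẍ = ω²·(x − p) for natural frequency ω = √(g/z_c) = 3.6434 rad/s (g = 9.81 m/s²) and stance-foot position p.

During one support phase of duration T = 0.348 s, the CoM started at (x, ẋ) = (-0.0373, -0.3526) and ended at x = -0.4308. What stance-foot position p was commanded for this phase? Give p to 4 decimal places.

ωT = 3.6434·0.348 = 1.267903; cosh(ωT) = 1.917408, sinh(ωT) = 1.635986
x(T) = p + (x₀−p)·cosh(ωT) + (ẋ₀/ω)·sinh(ωT) ⇒ p·(1 − cosh) = x(T) − x₀·cosh − (ẋ₀/ω)·sinh
numerator   = -0.4308 − (-0.0373)·1.917408 − (-0.3526/3.6434)·1.635986 = -0.200954
denominator = 1 − 1.917408 = -0.917408
p = -0.200954 / -0.917408 = 0.2190

p = 0.2190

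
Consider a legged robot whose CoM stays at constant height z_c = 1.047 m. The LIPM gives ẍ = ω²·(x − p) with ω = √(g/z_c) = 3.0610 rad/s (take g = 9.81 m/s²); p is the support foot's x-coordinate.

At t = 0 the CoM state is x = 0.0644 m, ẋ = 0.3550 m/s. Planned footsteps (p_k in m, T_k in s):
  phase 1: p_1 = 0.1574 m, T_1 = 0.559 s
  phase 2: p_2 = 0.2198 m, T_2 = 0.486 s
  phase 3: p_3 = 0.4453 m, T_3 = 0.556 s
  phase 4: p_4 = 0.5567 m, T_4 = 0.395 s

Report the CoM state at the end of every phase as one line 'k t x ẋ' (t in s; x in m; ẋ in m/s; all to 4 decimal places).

phase 1: p=0.1574, T=0.559, ωT=1.711099, cosh=2.857854, sinh=2.677187; start (x,ẋ)=(0.064400, 0.355000) → end (x,ẋ)=(0.202107, 0.252415)
phase 2: p=0.2198, T=0.486, ωT=1.487646, cosh=2.326283, sinh=2.100380; start (x,ẋ)=(0.202107, 0.252415) → end (x,ẋ)=(0.351842, 0.473435)
phase 3: p=0.4453, T=0.556, ωT=1.701916, cosh=2.833390, sinh=2.651056; start (x,ẋ)=(0.351842, 0.473435) → end (x,ẋ)=(0.590526, 0.583022)
phase 4: p=0.5567, T=0.395, ωT=1.209095, cosh=1.824459, sinh=1.525992; start (x,ẋ)=(0.590526, 0.583022) → end (x,ẋ)=(0.909067, 1.221705)

1 0.5590 0.2021 0.2524
2 1.0450 0.3518 0.4734
3 1.6010 0.5905 0.5830
4 1.9960 0.9091 1.2217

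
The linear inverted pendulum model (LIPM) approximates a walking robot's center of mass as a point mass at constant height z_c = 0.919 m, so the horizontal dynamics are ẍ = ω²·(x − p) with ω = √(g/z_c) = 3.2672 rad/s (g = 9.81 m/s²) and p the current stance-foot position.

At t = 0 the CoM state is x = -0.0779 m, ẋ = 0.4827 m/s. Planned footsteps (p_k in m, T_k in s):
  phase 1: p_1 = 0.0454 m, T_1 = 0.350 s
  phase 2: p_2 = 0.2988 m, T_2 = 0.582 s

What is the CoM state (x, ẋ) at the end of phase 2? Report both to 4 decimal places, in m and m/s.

phase 1: p=0.0454, T=0.350, ωT=1.143520, cosh=1.728245, sinh=1.409549; start (x,ẋ)=(-0.077900, 0.482700) → end (x,ẋ)=(0.040556, 0.266393)
phase 2: p=0.2988, T=0.582, ωT=1.901510, cosh=3.422672, sinh=3.273329; start (x,ẋ)=(0.040556, 0.266393) → end (x,ẋ)=(-0.318192, -1.850047)

x = -0.3182, ẋ = -1.8500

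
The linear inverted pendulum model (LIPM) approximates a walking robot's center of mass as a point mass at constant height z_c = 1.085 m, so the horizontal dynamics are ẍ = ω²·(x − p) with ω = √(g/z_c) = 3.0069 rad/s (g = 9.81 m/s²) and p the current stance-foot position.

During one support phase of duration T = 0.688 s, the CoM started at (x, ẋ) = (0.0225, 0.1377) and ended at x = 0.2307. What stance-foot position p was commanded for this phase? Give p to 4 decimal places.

ωT = 3.0069·0.688 = 2.068747; cosh(ωT) = 4.020623, sinh(ωT) = 3.894279
x(T) = p + (x₀−p)·cosh(ωT) + (ẋ₀/ω)·sinh(ωT) ⇒ p·(1 − cosh) = x(T) − x₀·cosh − (ẋ₀/ω)·sinh
numerator   = 0.2307 − (0.0225)·4.020623 − (0.1377/3.0069)·3.894279 = -0.038101
denominator = 1 − 4.020623 = -3.020623
p = -0.038101 / -3.020623 = 0.0126

p = 0.0126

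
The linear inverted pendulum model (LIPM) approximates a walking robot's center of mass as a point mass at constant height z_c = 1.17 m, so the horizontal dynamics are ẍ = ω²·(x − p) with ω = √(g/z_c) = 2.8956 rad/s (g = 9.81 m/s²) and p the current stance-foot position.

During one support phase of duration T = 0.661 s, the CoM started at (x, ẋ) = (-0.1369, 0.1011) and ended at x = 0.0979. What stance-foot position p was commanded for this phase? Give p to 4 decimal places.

ωT = 2.8956·0.661 = 1.913992; cosh(ωT) = 3.463794, sinh(ωT) = 3.316304
x(T) = p + (x₀−p)·cosh(ωT) + (ẋ₀/ω)·sinh(ωT) ⇒ p·(1 − cosh) = x(T) − x₀·cosh − (ẋ₀/ω)·sinh
numerator   = 0.0979 − (-0.1369)·3.463794 − (0.1011/2.8956)·3.316304 = 0.456305
denominator = 1 − 3.463794 = -2.463794
p = 0.456305 / -2.463794 = -0.1852

p = -0.1852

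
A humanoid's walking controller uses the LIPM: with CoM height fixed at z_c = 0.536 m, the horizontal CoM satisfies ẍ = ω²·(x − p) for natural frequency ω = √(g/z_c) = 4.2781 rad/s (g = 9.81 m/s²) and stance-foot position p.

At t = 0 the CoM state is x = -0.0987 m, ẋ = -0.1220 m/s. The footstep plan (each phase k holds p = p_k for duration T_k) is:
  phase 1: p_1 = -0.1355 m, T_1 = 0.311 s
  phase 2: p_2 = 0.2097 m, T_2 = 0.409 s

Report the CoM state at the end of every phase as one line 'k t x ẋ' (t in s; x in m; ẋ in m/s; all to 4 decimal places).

phase 1: p=-0.1355, T=0.311, ωT=1.330489, cosh=2.023621, sinh=1.759273; start (x,ẋ)=(-0.098700, -0.122000) → end (x,ẋ)=(-0.111201, 0.030088)
phase 2: p=0.2097, T=0.409, ωT=1.749743, cosh=2.963471, sinh=2.789652; start (x,ẋ)=(-0.111201, 0.030088) → end (x,ẋ)=(-0.721660, -3.740595)

1 0.3110 -0.1112 0.0301
2 0.7200 -0.7217 -3.7406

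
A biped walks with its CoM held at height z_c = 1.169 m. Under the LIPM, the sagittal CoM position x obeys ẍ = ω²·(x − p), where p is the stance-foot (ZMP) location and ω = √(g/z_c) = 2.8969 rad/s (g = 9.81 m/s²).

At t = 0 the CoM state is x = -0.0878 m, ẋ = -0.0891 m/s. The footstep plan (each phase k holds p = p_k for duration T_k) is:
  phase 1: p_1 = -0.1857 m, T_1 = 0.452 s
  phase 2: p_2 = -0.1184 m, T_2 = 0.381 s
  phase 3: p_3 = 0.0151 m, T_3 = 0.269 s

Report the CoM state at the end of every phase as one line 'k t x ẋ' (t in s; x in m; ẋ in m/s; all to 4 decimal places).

1 0.4520 -0.0440 0.3099
2 0.8330 0.1497 0.8079
3 1.1020 0.4327 1.4014

phase 1: p=-0.1857, T=0.452, ωT=1.309399, cosh=1.986964, sinh=1.716982; start (x,ẋ)=(-0.087800, -0.089100) → end (x,ẋ)=(-0.043985, 0.309909)
phase 2: p=-0.1184, T=0.381, ωT=1.103719, cosh=1.673497, sinh=1.341862; start (x,ẋ)=(-0.043985, 0.309909) → end (x,ẋ)=(0.149684, 0.807899)
phase 3: p=0.0151, T=0.269, ωT=0.779266, cosh=1.319307, sinh=0.860565; start (x,ẋ)=(0.149684, 0.807899) → end (x,ẋ)=(0.432655, 1.401381)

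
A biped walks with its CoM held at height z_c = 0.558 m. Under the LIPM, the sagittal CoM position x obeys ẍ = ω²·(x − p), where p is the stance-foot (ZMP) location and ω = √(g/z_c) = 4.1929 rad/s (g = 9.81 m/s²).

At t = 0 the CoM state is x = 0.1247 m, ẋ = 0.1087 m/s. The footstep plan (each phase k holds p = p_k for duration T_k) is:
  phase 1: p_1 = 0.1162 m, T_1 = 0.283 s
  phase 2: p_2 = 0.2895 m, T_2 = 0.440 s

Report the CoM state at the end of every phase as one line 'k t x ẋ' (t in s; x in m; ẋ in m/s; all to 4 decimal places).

1 0.2830 0.1699 0.2476
2 0.7230 0.0839 -0.7437

phase 1: p=0.1162, T=0.283, ωT=1.186591, cosh=1.790577, sinh=1.485317; start (x,ẋ)=(0.124700, 0.108700) → end (x,ẋ)=(0.169926, 0.247572)
phase 2: p=0.2895, T=0.440, ωT=1.844876, cosh=3.242680, sinh=3.084635; start (x,ẋ)=(0.169926, 0.247572) → end (x,ẋ)=(0.083895, -0.743717)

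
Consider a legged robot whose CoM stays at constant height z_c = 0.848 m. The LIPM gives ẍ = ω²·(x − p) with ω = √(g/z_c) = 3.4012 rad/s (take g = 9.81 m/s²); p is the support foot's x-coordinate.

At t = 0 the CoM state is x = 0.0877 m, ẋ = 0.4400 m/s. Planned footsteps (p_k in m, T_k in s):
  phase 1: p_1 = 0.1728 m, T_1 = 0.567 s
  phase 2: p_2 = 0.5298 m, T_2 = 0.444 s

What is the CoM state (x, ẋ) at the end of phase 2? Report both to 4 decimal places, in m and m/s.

phase 1: p=0.1728, T=0.567, ωT=1.928480, cosh=3.512209, sinh=3.366840; start (x,ẋ)=(0.087700, 0.440000) → end (x,ẋ)=(0.309466, 0.570867)
phase 2: p=0.5298, T=0.444, ωT=1.510133, cosh=2.374106, sinh=2.153226; start (x,ẋ)=(0.309466, 0.570867) → end (x,ẋ)=(0.368107, -0.258329)

x = 0.3681, ẋ = -0.2583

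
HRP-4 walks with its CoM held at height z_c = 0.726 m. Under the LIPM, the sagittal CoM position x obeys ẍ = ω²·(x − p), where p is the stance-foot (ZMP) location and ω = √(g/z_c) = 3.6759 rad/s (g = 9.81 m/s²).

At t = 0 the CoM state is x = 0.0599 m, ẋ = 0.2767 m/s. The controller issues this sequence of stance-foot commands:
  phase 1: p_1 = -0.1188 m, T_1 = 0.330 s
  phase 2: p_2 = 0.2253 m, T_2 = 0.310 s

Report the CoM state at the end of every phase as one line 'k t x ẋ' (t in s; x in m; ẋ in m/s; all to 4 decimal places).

1 0.3300 0.3237 1.5136
2 0.6400 0.9724 3.1149

phase 1: p=-0.1188, T=0.330, ωT=1.213047, cosh=1.830504, sinh=1.533214; start (x,ẋ)=(0.059900, 0.276700) → end (x,ẋ)=(0.323722, 1.513643)
phase 2: p=0.2253, T=0.310, ωT=1.139529, cosh=1.722633, sinh=1.402663; start (x,ẋ)=(0.323722, 1.513643) → end (x,ẋ)=(0.972427, 3.114922)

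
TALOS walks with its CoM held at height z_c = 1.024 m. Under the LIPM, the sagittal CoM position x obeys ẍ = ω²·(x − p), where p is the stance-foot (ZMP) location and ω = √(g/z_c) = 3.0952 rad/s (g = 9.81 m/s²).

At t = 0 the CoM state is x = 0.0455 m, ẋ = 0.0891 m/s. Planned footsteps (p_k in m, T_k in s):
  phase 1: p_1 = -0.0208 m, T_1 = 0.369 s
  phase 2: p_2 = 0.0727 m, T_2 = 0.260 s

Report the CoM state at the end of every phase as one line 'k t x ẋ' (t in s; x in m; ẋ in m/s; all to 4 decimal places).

1 0.3690 0.1342 0.4426
2 0.6290 0.2831 0.7639

phase 1: p=-0.0208, T=0.369, ωT=1.142129, cosh=1.726285, sinh=1.407146; start (x,ẋ)=(0.045500, 0.089100) → end (x,ẋ)=(0.134160, 0.442575)
phase 2: p=0.0727, T=0.260, ωT=0.804752, cosh=1.341670, sinh=0.894472; start (x,ẋ)=(0.134160, 0.442575) → end (x,ẋ)=(0.283057, 0.763945)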